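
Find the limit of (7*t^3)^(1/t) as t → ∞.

Base → ∞ and exponent → 0: an ∞^0 form.
Take logs: (1/t)·ln(7·t^3) = (ln 7 + 3·ln t)/t → 0.
So the limit is e^0 = 1.

1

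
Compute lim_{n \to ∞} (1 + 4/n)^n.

e^(4)

The base → 1 and the exponent → ∞: a 1^∞ form.
Take logarithms: (n)·ln(1 + 4/n). Since ln(1+u) ~ u for small u, this behaves like (n)·(4/n) → 4.
So the limit is e^(4).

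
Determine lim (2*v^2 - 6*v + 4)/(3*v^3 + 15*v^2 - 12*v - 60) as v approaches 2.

1/42

Since v = 2 makes numerator and denominator zero, (v - 2) divides both.
Cancelling it gives (2*v - 2)/(3*v^2 + 21*v + 30); now plug in v = 2 to get 1/42.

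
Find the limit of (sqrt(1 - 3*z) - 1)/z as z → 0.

-3/2

A 0/0 form; rationalise with √(1 - 3z) + √1. This collapses the numerator to -3z, leaving -3/(√(1 - 3z) + √1) → -3/(2√1) = -3/2.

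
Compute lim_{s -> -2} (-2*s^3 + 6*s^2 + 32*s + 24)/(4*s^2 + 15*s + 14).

Since s = -2 makes numerator and denominator zero, (s + 2) divides both.
Cancelling it gives (-2*s^2 + 10*s + 12)/(4*s + 7); now plug in s = -2 to get 16.

16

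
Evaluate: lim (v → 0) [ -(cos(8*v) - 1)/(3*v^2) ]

Direct substitution gives 0/0.
Apply L'Hôpital: lim (-8*sin(8*v))/(-6*v), still 0/0.
After 2 applications of L'Hôpital's rule the quotient is (-64*cos(8*v))/(-6); substituting v = 0 gives 32/3.

32/3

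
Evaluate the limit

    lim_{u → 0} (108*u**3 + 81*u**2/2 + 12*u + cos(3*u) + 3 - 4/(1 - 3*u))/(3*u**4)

-855/8

Substitution gives 0/0; apply L'Hôpital's rule 4 times.
After differentiating numerator and denominator 4 times the quotient is (81*cos(3*u) + 7776/(3*u - 1)^5)/(72); at u = 0 this is -855/8.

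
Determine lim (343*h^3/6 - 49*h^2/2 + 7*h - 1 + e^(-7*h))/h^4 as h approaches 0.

2401/24

Direct substitution gives 0/0.
Apply L'Hôpital: lim (343*h^2/2 - 49*h + 7 - 7*e^(-7*h))/(4*h^3), still 0/0.
Apply L'Hôpital: lim (343*h - 49 + 49*e^(-7*h))/(12*h^2), still 0/0.
Apply L'Hôpital: lim (343 - 343*e^(-7*h))/(24*h), still 0/0.
After 4 applications of L'Hôpital's rule the quotient is (2401*e^(-7*h))/(24); substituting h = 0 gives 2401/24.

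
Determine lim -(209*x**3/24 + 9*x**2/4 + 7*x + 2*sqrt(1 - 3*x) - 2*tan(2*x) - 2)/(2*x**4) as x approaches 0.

Substitution gives 0/0 (the numerator vanishes to order 4).
Expand each term to order x^4: the coefficient of x^4 in -2·tan(2x) is 0 and in 2·√(1 - 3x) is -405/64.
Lower-order terms cancel with the polynomial part, so the numerator is (-405/64)·x^4 + o(x^4), and the limit is (-405/64)/(-2) = 405/128.

405/128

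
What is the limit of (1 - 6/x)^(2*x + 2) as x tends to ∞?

Write it as [(1 - 6/x)^x]^(2) · (1 - 6/x)^(2). The bracketed term tends to e^(-6) and the second factor to 1, so the limit is e^(-12).

e^(-12)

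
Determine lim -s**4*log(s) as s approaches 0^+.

0

This is a 0·(−∞) form. Rewrite as -1·ln(s) / s^(−4) and apply L'Hôpital:
the derivative quotient is -1·(1/s) / (−4·s^(−5)) = (1/4)·s^4 → 0.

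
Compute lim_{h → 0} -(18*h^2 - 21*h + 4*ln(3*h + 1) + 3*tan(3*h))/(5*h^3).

-63/5

Substitution gives 0/0 (the numerator vanishes to order 3).
Expand each term to order h^3: the coefficient of h^3 in 3·tan(3h) is 27 and in 4·ln(1 + 3h) is 36.
Lower-order terms cancel with the polynomial part, so the numerator is (63)·h^3 + o(h^3), and the limit is (63)/(-5) = -63/5.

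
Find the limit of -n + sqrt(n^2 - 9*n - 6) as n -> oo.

-9/2

This has the form ∞ − ∞. Multiply and divide by the conjugate √(n^2 - 9*n - 6) + n.
That gives (-9n - 6) / (√(n^2 - 9*n - 6) + n).
Divide numerator and denominator by n: the limit is -9/(2·1) = -9/2.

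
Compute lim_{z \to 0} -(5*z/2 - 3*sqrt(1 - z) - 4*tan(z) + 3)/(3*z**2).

-1/8

Substitution gives 0/0; apply L'Hôpital's rule 2 times.
After differentiating numerator and denominator 2 times the quotient is (-8*tan(z)/cos(z)^2 + 3/(4*(1 - z)^(3/2)))/(-6); at z = 0 this is -1/8.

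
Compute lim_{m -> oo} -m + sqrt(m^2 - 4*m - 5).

-2

This has the form ∞ − ∞. Multiply and divide by the conjugate √(m^2 - 4*m - 5) + m.
That gives (-4m - 5) / (√(m^2 - 4*m - 5) + m).
Divide numerator and denominator by m: the limit is -4/(2·1) = -2.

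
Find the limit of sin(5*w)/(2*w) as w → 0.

Substitution gives 0/0.
Write it as (5/2)·sin(5w)/(5w); since sin(u)/u → 1, the limit is 5/2.

5/2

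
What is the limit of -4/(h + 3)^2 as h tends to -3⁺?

-∞

As h → -3⁺, (h + 3) → 0⁺, so (h + 3)^2 → 0⁺ and -4/(h + 3)^2 → -∞.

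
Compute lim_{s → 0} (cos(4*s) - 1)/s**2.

-8

Direct substitution gives 0/0.
Apply L'Hôpital: lim (-4*sin(4*s))/(2*s), still 0/0.
After 2 applications of L'Hôpital's rule the quotient is (-16*cos(4*s))/(2); substituting s = 0 gives -8.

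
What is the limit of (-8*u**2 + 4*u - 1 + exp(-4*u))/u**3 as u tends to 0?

-32/3

Direct substitution gives 0/0.
Apply L'Hôpital: lim (-16*u + 4 - 4*e^(-4*u))/(3*u^2), still 0/0.
Apply L'Hôpital: lim (-16 + 16*e^(-4*u))/(6*u), still 0/0.
After 3 applications of L'Hôpital's rule the quotient is (-64*e^(-4*u))/(6); substituting u = 0 gives -32/3.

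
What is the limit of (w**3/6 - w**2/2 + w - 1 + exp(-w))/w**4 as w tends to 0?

Direct substitution gives 0/0.
Apply L'Hôpital: lim (w^2/2 - w + 1 - e^(-w))/(4*w^3), still 0/0.
Apply L'Hôpital: lim (w - 1 + e^(-w))/(12*w^2), still 0/0.
Apply L'Hôpital: lim (1 - e^(-w))/(24*w), still 0/0.
After 4 applications of L'Hôpital's rule the quotient is (e^(-w))/(24); substituting w = 0 gives 1/24.

1/24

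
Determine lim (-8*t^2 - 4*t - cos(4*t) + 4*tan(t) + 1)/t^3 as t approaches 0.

Substitution gives 0/0 (the numerator vanishes to order 3).
Expand each term to order t^3: the coefficient of t^3 in 4·tan(t) is 4/3 and in −cos(4t) is 0.
Lower-order terms cancel with the polynomial part, so the numerator is (4/3)·t^3 + o(t^3), and the limit is (4/3)/(1) = 4/3.

4/3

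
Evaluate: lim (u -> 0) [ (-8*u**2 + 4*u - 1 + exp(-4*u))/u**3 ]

Direct substitution gives 0/0.
Apply L'Hôpital: lim (-16*u + 4 - 4*e^(-4*u))/(3*u^2), still 0/0.
Apply L'Hôpital: lim (-16 + 16*e^(-4*u))/(6*u), still 0/0.
After 3 applications of L'Hôpital's rule the quotient is (-64*e^(-4*u))/(6); substituting u = 0 gives -32/3.

-32/3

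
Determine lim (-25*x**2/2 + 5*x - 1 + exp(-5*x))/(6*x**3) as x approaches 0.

Direct substitution gives 0/0.
Apply L'Hôpital: lim (-25*x + 5 - 5*e^(-5*x))/(18*x^2), still 0/0.
Apply L'Hôpital: lim (-25 + 25*e^(-5*x))/(36*x), still 0/0.
After 3 applications of L'Hôpital's rule the quotient is (-125*e^(-5*x))/(36); substituting x = 0 gives -125/36.

-125/36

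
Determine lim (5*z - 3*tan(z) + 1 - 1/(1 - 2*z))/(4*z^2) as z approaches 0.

Substitution gives 0/0; apply L'Hôpital's rule 2 times.
After differentiating numerator and denominator 2 times the quotient is (-6*tan(z)/cos(z)^2 + 8/(2*z - 1)^3)/(8); at z = 0 this is -1.

-1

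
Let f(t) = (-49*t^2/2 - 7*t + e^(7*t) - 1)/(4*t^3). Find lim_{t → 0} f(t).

343/24

Direct substitution gives 0/0.
Apply L'Hôpital: lim (-49*t + 7*e^(7*t) - 7)/(12*t^2), still 0/0.
Apply L'Hôpital: lim (49*e^(7*t) - 49)/(24*t), still 0/0.
After 3 applications of L'Hôpital's rule the quotient is (343*e^(7*t))/(24); substituting t = 0 gives 343/24.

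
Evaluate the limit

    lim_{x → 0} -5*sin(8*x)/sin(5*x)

Substitution gives 0/0.
Divide numerator and denominator by x: sin(8x)/x → 8 and sin(5x)/x → 5, so the limit is -5·8/5 = -8.

-8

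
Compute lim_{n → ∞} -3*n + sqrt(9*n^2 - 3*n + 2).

-1/2

This has the form ∞ − ∞. Multiply and divide by the conjugate √(9*n^2 - 3*n + 2) + 3n.
That gives (-3n + 2) / (√(9*n^2 - 3*n + 2) + 3n).
Divide numerator and denominator by n: the limit is -3/(2·3) = -1/2.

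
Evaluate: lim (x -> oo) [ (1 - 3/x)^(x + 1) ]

e^(-3)

Let L be the limit and take ln: ln L = lim (x + 1)·ln(1 - 3/x) = lim (x + 1)·(-3/x + O(1/x²)) = -3.
Hence L = e^(-3).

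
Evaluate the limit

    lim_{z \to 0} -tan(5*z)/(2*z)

-5/2

Substitution gives 0/0.
Since tan(u)/u → 1 as u → 0, tan(5z)/(5z) → 1 and the limit is 5/(-2) = -5/2.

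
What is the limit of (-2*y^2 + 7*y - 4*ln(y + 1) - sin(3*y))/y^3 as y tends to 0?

19/6

Substitution gives 0/0; apply L'Hôpital's rule 3 times.
After differentiating numerator and denominator 3 times the quotient is (27*cos(3*y) - 8/(y + 1)^3)/(6); at y = 0 this is 19/6.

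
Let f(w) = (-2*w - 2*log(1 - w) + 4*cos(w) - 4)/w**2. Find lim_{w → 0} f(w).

Substitution gives 0/0; apply L'Hôpital's rule 2 times.
After differentiating numerator and denominator 2 times the quotient is (-4*cos(w) + 2/(w - 1)^2)/(2); at w = 0 this is -1.

-1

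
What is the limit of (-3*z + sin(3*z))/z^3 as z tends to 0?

Direct substitution gives 0/0.
Apply L'Hôpital: lim (3*cos(3*z) - 3)/(3*z^2), still 0/0.
Apply L'Hôpital: lim (-9*sin(3*z))/(6*z), still 0/0.
After 3 applications of L'Hôpital's rule the quotient is (-27*cos(3*z))/(6); substituting z = 0 gives -9/2.

-9/2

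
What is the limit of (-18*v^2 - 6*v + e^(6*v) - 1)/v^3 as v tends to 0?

Direct substitution gives 0/0.
Apply L'Hôpital: lim (-36*v + 6*e^(6*v) - 6)/(3*v^2), still 0/0.
Apply L'Hôpital: lim (36*e^(6*v) - 36)/(6*v), still 0/0.
After 3 applications of L'Hôpital's rule the quotient is (216*e^(6*v))/(6); substituting v = 0 gives 36.

36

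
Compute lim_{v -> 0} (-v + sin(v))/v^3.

-1/6

Direct substitution gives 0/0.
Apply L'Hôpital: lim (cos(v) - 1)/(3*v^2), still 0/0.
Apply L'Hôpital: lim (-sin(v))/(6*v), still 0/0.
After 3 applications of L'Hôpital's rule the quotient is (-cos(v))/(6); substituting v = 0 gives -1/6.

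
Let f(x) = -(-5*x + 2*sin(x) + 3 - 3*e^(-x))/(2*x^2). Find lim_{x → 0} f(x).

Substitution gives 0/0 (the numerator vanishes to order 2).
Expand each term to order x^2: the coefficient of x^2 in -3·e^(-x) is -3/2 and in 2·sin(x) is 0.
Lower-order terms cancel with the polynomial part, so the numerator is (-3/2)·x^2 + o(x^2), and the limit is (-3/2)/(-2) = 3/4.

3/4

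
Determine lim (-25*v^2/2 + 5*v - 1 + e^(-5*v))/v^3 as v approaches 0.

-125/6

Direct substitution gives 0/0.
Apply L'Hôpital: lim (-25*v + 5 - 5*e^(-5*v))/(3*v^2), still 0/0.
Apply L'Hôpital: lim (-25 + 25*e^(-5*v))/(6*v), still 0/0.
After 3 applications of L'Hôpital's rule the quotient is (-125*e^(-5*v))/(6); substituting v = 0 gives -125/6.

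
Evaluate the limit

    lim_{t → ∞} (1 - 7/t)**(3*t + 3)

Write it as [(1 - 7/t)^t]^(3) · (1 - 7/t)^(3). The bracketed term tends to e^(-7) and the second factor to 1, so the limit is e^(-21).

e^(-21)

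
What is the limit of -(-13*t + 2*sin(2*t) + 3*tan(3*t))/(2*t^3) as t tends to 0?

Substitution gives 0/0; apply L'Hôpital's rule 3 times.
After differentiating numerator and denominator 3 times the quotient is (-16*cos(2*t) + 486*tan(3*t)^4 + 648*tan(3*t)^2 + 162)/(-12); at t = 0 this is -73/6.

-73/6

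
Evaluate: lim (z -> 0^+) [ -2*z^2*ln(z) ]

0

This is a 0·(−∞) form. Rewrite as -2·ln(z) / z^(−2) and apply L'Hôpital:
the derivative quotient is -2·(1/z) / (−2·z^(−3)) = (2/2)·z^2 → 0.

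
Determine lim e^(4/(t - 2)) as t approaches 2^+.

As t → 2⁺, 4/(t - 2) → +∞, so e^(4/(t - 2)) → ∞.

∞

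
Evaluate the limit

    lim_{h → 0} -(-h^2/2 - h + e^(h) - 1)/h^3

-1/6

Direct substitution gives 0/0.
Apply L'Hôpital: lim (-h + e^(h) - 1)/(-3*h^2), still 0/0.
Apply L'Hôpital: lim (e^(h) - 1)/(-6*h), still 0/0.
After 3 applications of L'Hôpital's rule the quotient is (e^(h))/(-6); substituting h = 0 gives -1/6.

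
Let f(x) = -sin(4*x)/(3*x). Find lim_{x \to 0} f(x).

-4/3

Substitution gives 0/0.
Write it as (4/(-3))·sin(4x)/(4x); since sin(u)/u → 1, the limit is -4/3.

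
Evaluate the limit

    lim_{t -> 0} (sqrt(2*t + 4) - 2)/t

A 0/0 form; rationalise with √(4 + 2t) + √4. This collapses the numerator to 2t, leaving 2/(√(4 + 2t) + √4) → 2/(2√4) = 1/2.

1/2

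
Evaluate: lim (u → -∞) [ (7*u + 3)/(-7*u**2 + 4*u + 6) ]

0

The denominator has degree 2 and the numerator degree 1. Dividing numerator and denominator by u^2 sends every term to 0 except the leading denominator term, so the limit is 0.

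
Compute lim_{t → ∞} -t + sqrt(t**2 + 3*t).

3/2

This has the form ∞ − ∞. Multiply and divide by the conjugate √(t^2 + 3*t) + t.
That gives (3t) / (√(t^2 + 3*t) + t).
Divide numerator and denominator by t: the limit is 3/(2·1) = 3/2.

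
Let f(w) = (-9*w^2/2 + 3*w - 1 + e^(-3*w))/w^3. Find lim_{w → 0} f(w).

-9/2

Direct substitution gives 0/0.
Apply L'Hôpital: lim (-9*w + 3 - 3*e^(-3*w))/(3*w^2), still 0/0.
Apply L'Hôpital: lim (-9 + 9*e^(-3*w))/(6*w), still 0/0.
After 3 applications of L'Hôpital's rule the quotient is (-27*e^(-3*w))/(6); substituting w = 0 gives -9/2.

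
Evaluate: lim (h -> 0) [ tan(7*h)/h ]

Substitution gives 0/0.
Since tan(u)/u → 1 as u → 0, tan(7h)/(7h) → 1 and the limit is 7.

7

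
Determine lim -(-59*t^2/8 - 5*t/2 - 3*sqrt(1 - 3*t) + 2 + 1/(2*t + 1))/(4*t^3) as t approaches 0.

47/64

Substitution gives 0/0 (the numerator vanishes to order 3).
Expand each term to order t^3: the coefficient of t^3 in -3·√(1 - 3t) is 81/16 and in 1/(1 + 2t) is -8.
Lower-order terms cancel with the polynomial part, so the numerator is (-47/16)·t^3 + o(t^3), and the limit is (-47/16)/(-4) = 47/64.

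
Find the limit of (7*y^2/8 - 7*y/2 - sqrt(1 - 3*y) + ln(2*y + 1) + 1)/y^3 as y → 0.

209/48

Substitution gives 0/0 (the numerator vanishes to order 3).
Expand each term to order y^3: the coefficient of y^3 in −√(1 - 3y) is 27/16 and in ln(1 + 2y) is 8/3.
Lower-order terms cancel with the polynomial part, so the numerator is (209/48)·y^3 + o(y^3), and the limit is (209/48)/(1) = 209/48.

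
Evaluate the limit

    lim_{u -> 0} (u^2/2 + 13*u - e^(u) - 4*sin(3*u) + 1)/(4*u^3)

Substitution gives 0/0 (the numerator vanishes to order 3).
Expand each term to order u^3: the coefficient of u^3 in −e^(u) is -1/6 and in -4·sin(3u) is 18.
Lower-order terms cancel with the polynomial part, so the numerator is (107/6)·u^3 + o(u^3), and the limit is (107/6)/(4) = 107/24.

107/24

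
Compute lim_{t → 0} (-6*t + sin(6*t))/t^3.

Direct substitution gives 0/0.
Apply L'Hôpital: lim (6*cos(6*t) - 6)/(3*t^2), still 0/0.
Apply L'Hôpital: lim (-36*sin(6*t))/(6*t), still 0/0.
After 3 applications of L'Hôpital's rule the quotient is (-216*cos(6*t))/(6); substituting t = 0 gives -36.

-36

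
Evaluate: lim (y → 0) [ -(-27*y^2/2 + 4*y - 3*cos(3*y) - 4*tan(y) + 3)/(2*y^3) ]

Substitution gives 0/0 (the numerator vanishes to order 3).
Expand each term to order y^3: the coefficient of y^3 in -3·cos(3y) is 0 and in -4·tan(y) is -4/3.
Lower-order terms cancel with the polynomial part, so the numerator is (-4/3)·y^3 + o(y^3), and the limit is (-4/3)/(-2) = 2/3.

2/3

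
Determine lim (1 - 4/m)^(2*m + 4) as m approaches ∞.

e^(-8)

Write it as [(1 - 4/m)^m]^(2) · (1 - 4/m)^(4). The bracketed term tends to e^(-4) and the second factor to 1, so the limit is e^(-8).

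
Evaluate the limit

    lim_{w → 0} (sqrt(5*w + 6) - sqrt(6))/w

Substitution gives 0/0. Multiply numerator and denominator by the conjugate √(6 + 5w) + √6.
The numerator becomes (6 + 5w) − 6 = 5w, so the expression simplifies to 5/(√(6 + 5w) + √6).
Letting w → 0 gives 5/(2√6) = 5*√(6)/12.

5*√(6)/12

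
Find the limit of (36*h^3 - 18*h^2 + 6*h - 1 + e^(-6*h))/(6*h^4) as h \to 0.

Direct substitution gives 0/0.
Apply L'Hôpital: lim (108*h^2 - 36*h + 6 - 6*e^(-6*h))/(24*h^3), still 0/0.
Apply L'Hôpital: lim (216*h - 36 + 36*e^(-6*h))/(72*h^2), still 0/0.
Apply L'Hôpital: lim (216 - 216*e^(-6*h))/(144*h), still 0/0.
After 4 applications of L'Hôpital's rule the quotient is (1296*e^(-6*h))/(144); substituting h = 0 gives 9.

9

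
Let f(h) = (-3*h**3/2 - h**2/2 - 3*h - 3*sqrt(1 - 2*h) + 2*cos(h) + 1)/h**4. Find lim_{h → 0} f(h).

47/24

Substitution gives 0/0; apply L'Hôpital's rule 4 times.
After differentiating numerator and denominator 4 times the quotient is (2*cos(h) + 45/(1 - 2*h)^(7/2))/(24); at h = 0 this is 47/24.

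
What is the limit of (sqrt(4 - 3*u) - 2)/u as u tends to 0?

Substitution gives 0/0. Multiply numerator and denominator by the conjugate √(4 - 3u) + √4.
The numerator becomes (4 - 3u) − 4 = -3u, so the expression simplifies to -3/(√(4 - 3u) + √4).
Letting u → 0 gives -3/(2√4) = -3/4.

-3/4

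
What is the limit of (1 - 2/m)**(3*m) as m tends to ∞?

The base → 1 and the exponent → ∞: a 1^∞ form.
Take logarithms: (3m)·ln(1 - 2/m). Since ln(1+u) ~ u for small u, this behaves like (3m)·(-2/m) → -6.
So the limit is e^(-6).

e^(-6)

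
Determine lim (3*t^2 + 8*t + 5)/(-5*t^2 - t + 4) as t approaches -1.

2/9

Since t = -1 makes numerator and denominator zero, (t + 1) divides both.
Cancelling it gives (3*t + 5)/(4 - 5*t); now plug in t = -1 to get 2/9.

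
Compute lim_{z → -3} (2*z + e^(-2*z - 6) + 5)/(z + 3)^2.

Direct substitution gives 0/0.
Apply L'Hôpital: lim (2 - 2*e^(-2*z - 6))/(2*z + 6), still 0/0.
After 2 applications of L'Hôpital's rule the quotient is (4*e^(-2*z - 6))/(2); substituting z = -3 gives 2.

2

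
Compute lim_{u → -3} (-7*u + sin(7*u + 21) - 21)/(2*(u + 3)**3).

-343/12

Direct substitution gives 0/0.
Apply L'Hôpital: lim (7*cos(7*u + 21) - 7)/(6*(u + 3)^2), still 0/0.
Apply L'Hôpital: lim (-49*sin(7*u + 21))/(12*u + 36), still 0/0.
After 3 applications of L'Hôpital's rule the quotient is (-343*cos(7*u + 21))/(12); substituting u = -3 gives -343/12.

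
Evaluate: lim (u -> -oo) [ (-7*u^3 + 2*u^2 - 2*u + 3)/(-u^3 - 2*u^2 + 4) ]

Numerator and denominator both have degree 3.
Dividing every term by u^3, all lower-order terms vanish and the limit is the ratio of leading coefficients, -7/(-1) = 7.

7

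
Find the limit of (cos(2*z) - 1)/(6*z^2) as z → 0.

-1/3

Direct substitution gives 0/0.
Apply L'Hôpital: lim (-2*sin(2*z))/(12*z), still 0/0.
After 2 applications of L'Hôpital's rule the quotient is (-4*cos(2*z))/(12); substituting z = 0 gives -1/3.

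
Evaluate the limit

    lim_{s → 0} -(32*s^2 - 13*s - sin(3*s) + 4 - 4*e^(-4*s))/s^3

Substitution gives 0/0; apply L'Hôpital's rule 3 times.
After differentiating numerator and denominator 3 times the quotient is (27*cos(3*s) + 256*e^(-4*s))/(-6); at s = 0 this is -283/6.

-283/6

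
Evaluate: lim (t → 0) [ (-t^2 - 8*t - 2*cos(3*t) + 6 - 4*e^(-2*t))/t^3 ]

16/3

Substitution gives 0/0 (the numerator vanishes to order 3).
Expand each term to order t^3: the coefficient of t^3 in -2·cos(3t) is 0 and in -4·e^(-2t) is 16/3.
Lower-order terms cancel with the polynomial part, so the numerator is (16/3)·t^3 + o(t^3), and the limit is (16/3)/(1) = 16/3.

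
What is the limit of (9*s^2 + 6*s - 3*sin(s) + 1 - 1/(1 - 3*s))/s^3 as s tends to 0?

Substitution gives 0/0; apply L'Hôpital's rule 3 times.
After differentiating numerator and denominator 3 times the quotient is (3*cos(s) - 162/(3*s - 1)^4)/(6); at s = 0 this is -53/2.

-53/2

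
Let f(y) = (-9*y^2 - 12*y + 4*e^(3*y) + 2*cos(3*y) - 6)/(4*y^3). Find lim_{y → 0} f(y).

9/2

Substitution gives 0/0 (the numerator vanishes to order 3).
Expand each term to order y^3: the coefficient of y^3 in 4·e^(3y) is 18 and in 2·cos(3y) is 0.
Lower-order terms cancel with the polynomial part, so the numerator is (18)·y^3 + o(y^3), and the limit is (18)/(4) = 9/2.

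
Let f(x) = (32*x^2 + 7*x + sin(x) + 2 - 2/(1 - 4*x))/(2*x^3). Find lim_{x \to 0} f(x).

Substitution gives 0/0; apply L'Hôpital's rule 3 times.
After differentiating numerator and denominator 3 times the quotient is (-cos(x) - 768/(4*x - 1)^4)/(12); at x = 0 this is -769/12.

-769/12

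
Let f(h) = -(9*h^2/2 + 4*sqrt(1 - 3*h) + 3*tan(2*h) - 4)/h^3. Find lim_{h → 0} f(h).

Substitution gives 0/0 (the numerator vanishes to order 3).
Expand each term to order h^3: the coefficient of h^3 in 4·√(1 - 3h) is -27/4 and in 3·tan(2h) is 8.
Lower-order terms cancel with the polynomial part, so the numerator is (5/4)·h^3 + o(h^3), and the limit is (5/4)/(-1) = -5/4.

-5/4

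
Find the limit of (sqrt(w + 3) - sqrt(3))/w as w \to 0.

Substitution gives 0/0. Multiply numerator and denominator by the conjugate √(3 + w) + √3.
The numerator becomes (3 + w) − 3 = w, so the expression simplifies to 1/(√(3 + w) + √3).
Letting w → 0 gives 1/(2√3) = √(3)/6.

√(3)/6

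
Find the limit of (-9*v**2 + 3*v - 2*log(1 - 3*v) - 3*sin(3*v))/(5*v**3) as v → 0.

63/10

Substitution gives 0/0 (the numerator vanishes to order 3).
Expand each term to order v^3: the coefficient of v^3 in -3·sin(3v) is 27/2 and in -2·ln(1 - 3v) is 18.
Lower-order terms cancel with the polynomial part, so the numerator is (63/2)·v^3 + o(v^3), and the limit is (63/2)/(5) = 63/10.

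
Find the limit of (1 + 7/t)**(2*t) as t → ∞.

The base → 1 and the exponent → ∞: a 1^∞ form.
Take logarithms: (2t)·ln(1 + 7/t). Since ln(1+u) ~ u for small u, this behaves like (2t)·(7/t) → 14.
So the limit is e^(14).

e^(14)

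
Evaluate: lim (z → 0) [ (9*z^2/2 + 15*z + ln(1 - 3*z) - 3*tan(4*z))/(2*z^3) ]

Substitution gives 0/0; apply L'Hôpital's rule 3 times.
After differentiating numerator and denominator 3 times the quotient is (-768*tan(4*z)^2/cos(4*z)^2 - 384/cos(4*z)^4 + 54/(3*z - 1)^3)/(12); at z = 0 this is -73/2.

-73/2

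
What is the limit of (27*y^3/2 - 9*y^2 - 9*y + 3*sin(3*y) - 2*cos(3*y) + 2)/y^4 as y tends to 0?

-27/4

Substitution gives 0/0; apply L'Hôpital's rule 4 times.
After differentiating numerator and denominator 4 times the quotient is (243*sin(3*y) - 162*cos(3*y))/(24); at y = 0 this is -27/4.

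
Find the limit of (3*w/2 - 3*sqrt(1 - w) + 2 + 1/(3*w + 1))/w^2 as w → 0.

Substitution gives 0/0; apply L'Hôpital's rule 2 times.
After differentiating numerator and denominator 2 times the quotient is (18/(3*w + 1)^3 + 3/(4*(1 - w)^(3/2)))/(2); at w = 0 this is 75/8.

75/8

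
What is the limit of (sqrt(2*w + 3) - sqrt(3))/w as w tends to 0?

Substitution gives 0/0. Multiply numerator and denominator by the conjugate √(3 + 2w) + √3.
The numerator becomes (3 + 2w) − 3 = 2w, so the expression simplifies to 2/(√(3 + 2w) + √3).
Letting w → 0 gives 2/(2√3) = √(3)/3.

√(3)/3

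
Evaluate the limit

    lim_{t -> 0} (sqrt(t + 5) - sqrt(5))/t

√(5)/10

A 0/0 form; rationalise with √(5 + t) + √5. This collapses the numerator to t, leaving 1/(√(5 + t) + √5) → 1/(2√5) = √(5)/10.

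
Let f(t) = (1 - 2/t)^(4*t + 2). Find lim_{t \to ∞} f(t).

Let L be the limit and take ln: ln L = lim (4t + 2)·ln(1 - 2/t) = lim (4t + 2)·(-2/t + O(1/t²)) = -8.
Hence L = e^(-8).

e^(-8)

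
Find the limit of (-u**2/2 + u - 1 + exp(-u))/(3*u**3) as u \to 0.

Direct substitution gives 0/0.
Apply L'Hôpital: lim (-u + 1 - e^(-u))/(9*u^2), still 0/0.
Apply L'Hôpital: lim (-1 + e^(-u))/(18*u), still 0/0.
After 3 applications of L'Hôpital's rule the quotient is (-e^(-u))/(18); substituting u = 0 gives -1/18.

-1/18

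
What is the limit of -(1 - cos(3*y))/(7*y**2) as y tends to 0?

-9/14

Substitution gives 0/0.
Use (1 − cos u)/u² → 1/2 with u = 3y: the limit is 3²/(2·(-7)) = -9/14.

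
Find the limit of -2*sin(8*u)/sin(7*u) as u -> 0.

-16/7

Substitution gives 0/0.
Divide numerator and denominator by u: sin(8u)/u → 8 and sin(7u)/u → 7, so the limit is -2·8/7 = -16/7.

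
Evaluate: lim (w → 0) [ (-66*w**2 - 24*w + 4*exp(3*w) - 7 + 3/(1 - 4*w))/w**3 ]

210

Substitution gives 0/0 (the numerator vanishes to order 3).
Expand each term to order w^3: the coefficient of w^3 in 4·e^(3w) is 18 and in 3·1/(1 - 4w) is 192.
Lower-order terms cancel with the polynomial part, so the numerator is (210)·w^3 + o(w^3), and the limit is (210)/(1) = 210.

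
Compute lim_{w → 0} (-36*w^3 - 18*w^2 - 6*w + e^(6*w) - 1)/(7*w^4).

Direct substitution gives 0/0.
Apply L'Hôpital: lim (-108*w^2 - 36*w + 6*e^(6*w) - 6)/(28*w^3), still 0/0.
Apply L'Hôpital: lim (-216*w + 36*e^(6*w) - 36)/(84*w^2), still 0/0.
Apply L'Hôpital: lim (216*e^(6*w) - 216)/(168*w), still 0/0.
After 4 applications of L'Hôpital's rule the quotient is (1296*e^(6*w))/(168); substituting w = 0 gives 54/7.

54/7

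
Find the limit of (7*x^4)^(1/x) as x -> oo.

Base → ∞ and exponent → 0: an ∞^0 form.
Take logs: (1/x)·ln(7·x^4) = (ln 7 + 4·ln x)/x → 0.
So the limit is e^0 = 1.

1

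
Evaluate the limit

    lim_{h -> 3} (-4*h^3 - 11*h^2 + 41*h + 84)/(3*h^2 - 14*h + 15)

-133/4

Since h = 3 makes numerator and denominator zero, (h - 3) divides both.
Cancelling it gives (-4*h^2 - 23*h - 28)/(3*h - 5); now plug in h = 3 to get -133/4.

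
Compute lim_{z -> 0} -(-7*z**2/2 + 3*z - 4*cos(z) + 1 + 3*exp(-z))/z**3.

Substitution gives 0/0; apply L'Hôpital's rule 3 times.
After differentiating numerator and denominator 3 times the quotient is (-4*sin(z) - 3*e^(-z))/(-6); at z = 0 this is 1/2.

1/2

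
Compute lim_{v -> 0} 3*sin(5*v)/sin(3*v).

Substitution gives 0/0.
Divide numerator and denominator by v: sin(5v)/v → 5 and sin(3v)/v → 3, so the limit is 3·5/3 = 5.

5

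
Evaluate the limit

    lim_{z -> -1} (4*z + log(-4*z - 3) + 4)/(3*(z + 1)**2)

Direct substitution gives 0/0.
Apply L'Hôpital: lim (4 - 4/(-4*z - 3))/(6*z + 6), still 0/0.
After 2 applications of L'Hôpital's rule the quotient is (-16/(-4*z - 3)^2)/(6); substituting z = -1 gives -8/3.

-8/3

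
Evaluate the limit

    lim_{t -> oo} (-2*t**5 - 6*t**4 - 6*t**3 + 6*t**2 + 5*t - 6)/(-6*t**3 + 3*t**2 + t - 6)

∞

The numerator has higher degree (5 > 3); the quotient behaves like (-2/(-6))·t^2 for large |t|.
As t → +∞ this diverges to ∞.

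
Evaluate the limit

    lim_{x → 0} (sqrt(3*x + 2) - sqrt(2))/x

A 0/0 form; rationalise with √(2 + 3x) + √2. This collapses the numerator to 3x, leaving 3/(√(2 + 3x) + √2) → 3/(2√2) = 3*√(2)/4.

3*√(2)/4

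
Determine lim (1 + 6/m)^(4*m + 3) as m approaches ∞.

Let L be the limit and take ln: ln L = lim (4m + 3)·ln(1 + 6/m) = lim (4m + 3)·(6/m + O(1/m²)) = 24.
Hence L = e^(24).

e^(24)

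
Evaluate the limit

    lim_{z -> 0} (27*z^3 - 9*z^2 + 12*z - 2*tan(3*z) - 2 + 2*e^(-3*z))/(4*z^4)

27/16

Substitution gives 0/0; apply L'Hôpital's rule 4 times.
After differentiating numerator and denominator 4 times the quotient is (-3888*tan(3*z)^5 - 6480*tan(3*z)^3 - 2592*tan(3*z) + 162*e^(-3*z))/(96); at z = 0 this is 27/16.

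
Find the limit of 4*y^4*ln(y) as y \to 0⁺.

This is a 0·(−∞) form. Rewrite as 4·ln(y) / y^(−4) and apply L'Hôpital:
the derivative quotient is 4·(1/y) / (−4·y^(−5)) = (-4/4)·y^4 → 0.

0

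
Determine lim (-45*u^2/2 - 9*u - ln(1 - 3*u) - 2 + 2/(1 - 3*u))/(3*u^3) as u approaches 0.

Substitution gives 0/0 (the numerator vanishes to order 3).
Expand each term to order u^3: the coefficient of u^3 in −ln(1 - 3u) is 9 and in 2·1/(1 - 3u) is 54.
Lower-order terms cancel with the polynomial part, so the numerator is (63)·u^3 + o(u^3), and the limit is (63)/(3) = 21.

21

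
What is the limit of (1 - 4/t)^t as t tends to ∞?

The base → 1 and the exponent → ∞: a 1^∞ form.
Take logarithms: (t)·ln(1 - 4/t). Since ln(1+u) ~ u for small u, this behaves like (t)·(-4/t) → -4.
So the limit is e^(-4).

e^(-4)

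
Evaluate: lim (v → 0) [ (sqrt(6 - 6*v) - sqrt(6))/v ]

A 0/0 form; rationalise with √(6 - 6v) + √6. This collapses the numerator to -6v, leaving -6/(√(6 - 6v) + √6) → -6/(2√6) = -√(6)/2.

-√(6)/2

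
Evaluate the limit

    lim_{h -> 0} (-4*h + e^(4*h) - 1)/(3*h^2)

Direct substitution gives 0/0.
Apply L'Hôpital: lim (4*e^(4*h) - 4)/(6*h), still 0/0.
After 2 applications of L'Hôpital's rule the quotient is (16*e^(4*h))/(6); substituting h = 0 gives 8/3.

8/3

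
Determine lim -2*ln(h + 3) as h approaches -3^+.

∞

As h → -3⁺, h + 3 → 0⁺ and ln(h + 3) → −∞.
Multiplying by -2 gives ∞.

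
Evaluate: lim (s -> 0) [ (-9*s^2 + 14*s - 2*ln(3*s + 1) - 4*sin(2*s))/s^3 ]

-38/3

Substitution gives 0/0; apply L'Hôpital's rule 3 times.
After differentiating numerator and denominator 3 times the quotient is (32*cos(2*s) - 108/(3*s + 1)^3)/(6); at s = 0 this is -38/3.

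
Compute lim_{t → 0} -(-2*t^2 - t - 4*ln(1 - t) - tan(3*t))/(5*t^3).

Substitution gives 0/0 (the numerator vanishes to order 3).
Expand each term to order t^3: the coefficient of t^3 in -4·ln(1 - t) is 4/3 and in −tan(3t) is -9.
Lower-order terms cancel with the polynomial part, so the numerator is (-23/3)·t^3 + o(t^3), and the limit is (-23/3)/(-5) = 23/15.

23/15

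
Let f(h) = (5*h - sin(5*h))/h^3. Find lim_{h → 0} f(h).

125/6

Direct substitution gives 0/0.
Apply L'Hôpital: lim (5 - 5*cos(5*h))/(3*h^2), still 0/0.
Apply L'Hôpital: lim (25*sin(5*h))/(6*h), still 0/0.
After 3 applications of L'Hôpital's rule the quotient is (125*cos(5*h))/(6); substituting h = 0 gives 125/6.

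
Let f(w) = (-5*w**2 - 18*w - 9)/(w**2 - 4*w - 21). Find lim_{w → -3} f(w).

-6/5

At w = -3 both the top and bottom vanish — a removable singularity. Factoring out (w + 3) from each leaves (-5*w - 3)/(w - 7), which at w = -3 equals -6/5.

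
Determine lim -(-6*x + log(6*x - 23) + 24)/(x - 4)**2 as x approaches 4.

18

Direct substitution gives 0/0.
Apply L'Hôpital: lim (-6 + 6/(6*x - 23))/(8 - 2*x), still 0/0.
After 2 applications of L'Hôpital's rule the quotient is (-36/(6*x - 23)^2)/(-2); substituting x = 4 gives 18.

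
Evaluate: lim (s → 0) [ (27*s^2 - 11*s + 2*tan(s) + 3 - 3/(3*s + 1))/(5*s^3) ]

Substitution gives 0/0 (the numerator vanishes to order 3).
Expand each term to order s^3: the coefficient of s^3 in -3·1/(1 + 3s) is 81 and in 2·tan(s) is 2/3.
Lower-order terms cancel with the polynomial part, so the numerator is (245/3)·s^3 + o(s^3), and the limit is (245/3)/(5) = 49/3.

49/3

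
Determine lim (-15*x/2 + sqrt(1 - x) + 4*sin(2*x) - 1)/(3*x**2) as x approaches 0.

-1/24

Substitution gives 0/0 (the numerator vanishes to order 2).
Expand each term to order x^2: the coefficient of x^2 in 4·sin(2x) is 0 and in √(1 - x) is -1/8.
Lower-order terms cancel with the polynomial part, so the numerator is (-1/8)·x^2 + o(x^2), and the limit is (-1/8)/(3) = -1/24.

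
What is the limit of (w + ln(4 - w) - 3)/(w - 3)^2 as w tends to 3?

-1/2

Direct substitution gives 0/0.
Apply L'Hôpital: lim (1 - 1/(4 - w))/(2*w - 6), still 0/0.
After 2 applications of L'Hôpital's rule the quotient is (-1/(4 - w)^2)/(2); substituting w = 3 gives -1/2.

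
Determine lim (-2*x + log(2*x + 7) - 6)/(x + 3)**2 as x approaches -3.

Direct substitution gives 0/0.
Apply L'Hôpital: lim (-2 + 2/(2*x + 7))/(2*x + 6), still 0/0.
After 2 applications of L'Hôpital's rule the quotient is (-4/(2*x + 7)^2)/(2); substituting x = -3 gives -2.

-2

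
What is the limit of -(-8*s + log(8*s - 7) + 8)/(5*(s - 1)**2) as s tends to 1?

Direct substitution gives 0/0.
Apply L'Hôpital: lim (-8 + 8/(8*s - 7))/(10 - 10*s), still 0/0.
After 2 applications of L'Hôpital's rule the quotient is (-64/(8*s - 7)^2)/(-10); substituting s = 1 gives 32/5.

32/5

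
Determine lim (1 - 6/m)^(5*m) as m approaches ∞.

Write it as [(1 - 6/m)^m]^(5) · (1 - 6/m)^(0). The bracketed term tends to e^(-6) and the second factor to 1, so the limit is e^(-30).

e^(-30)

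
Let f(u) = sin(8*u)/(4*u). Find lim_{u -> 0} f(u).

2

Substitution gives 0/0.
Write it as (8/4)·sin(8u)/(8u); since sin(θ)/θ → 1, the limit is 2.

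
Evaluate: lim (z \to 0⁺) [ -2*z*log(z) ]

This is a 0·(−∞) form. Rewrite as -2·ln(z) / z^(−1) and apply L'Hôpital:
the derivative quotient is -2·(1/z) / (−1·z^(−2)) = (2/1)·z^1 → 0.

0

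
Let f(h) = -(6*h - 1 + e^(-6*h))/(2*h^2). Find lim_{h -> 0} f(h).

Direct substitution gives 0/0.
Apply L'Hôpital: lim (6 - 6*e^(-6*h))/(-4*h), still 0/0.
After 2 applications of L'Hôpital's rule the quotient is (36*e^(-6*h))/(-4); substituting h = 0 gives -9.

-9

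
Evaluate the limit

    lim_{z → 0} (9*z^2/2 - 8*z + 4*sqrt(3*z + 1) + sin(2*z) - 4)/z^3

Substitution gives 0/0; apply L'Hôpital's rule 3 times.
After differentiating numerator and denominator 3 times the quotient is (-8*cos(2*z) + 81/(2*(3*z + 1)^(5/2)))/(6); at z = 0 this is 65/12.

65/12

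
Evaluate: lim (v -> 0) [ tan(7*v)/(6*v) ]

7/6

Substitution gives 0/0.
Since tan(u)/u → 1 as u → 0, tan(7v)/(7v) → 1 and the limit is 7/6.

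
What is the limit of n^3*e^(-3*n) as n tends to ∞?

0

Write as n^3/e^{3n}, an ∞/∞ form.
Exponential growth dominates any polynomial, so repeated L'Hôpital (or the standard result) gives 0.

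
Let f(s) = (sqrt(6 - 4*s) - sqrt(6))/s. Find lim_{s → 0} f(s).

Substitution gives 0/0. Multiply numerator and denominator by the conjugate √(6 - 4s) + √6.
The numerator becomes (6 - 4s) − 6 = -4s, so the expression simplifies to -4/(√(6 - 4s) + √6).
Letting s → 0 gives -4/(2√6) = -√(6)/3.

-√(6)/3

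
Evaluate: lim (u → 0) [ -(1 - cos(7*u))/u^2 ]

Substitution gives 0/0.
Use (1 − cos θ)/θ² → 1/2 with θ = 7u: the limit is 7²/(2·(-1)) = -49/2.

-49/2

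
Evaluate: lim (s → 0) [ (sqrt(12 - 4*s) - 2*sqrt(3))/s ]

Substitution gives 0/0. Multiply numerator and denominator by the conjugate √(12 - 4s) + √12.
The numerator becomes (12 - 4s) − 12 = -4s, so the expression simplifies to -4/(√(12 - 4s) + √12).
Letting s → 0 gives -4/(2√12) = -√(3)/3.

-√(3)/3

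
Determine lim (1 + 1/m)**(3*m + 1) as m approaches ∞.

e^(3)

Write it as [(1 + 1/m)^m]^(3) · (1 + 1/m)^(1). The bracketed term tends to e^(1) and the second factor to 1, so the limit is e^(3).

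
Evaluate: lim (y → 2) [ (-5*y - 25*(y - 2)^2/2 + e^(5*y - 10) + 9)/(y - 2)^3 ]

125/6

Direct substitution gives 0/0.
Apply L'Hôpital: lim (-25*y + 5*e^(5*y - 10) + 45)/(3*(y - 2)^2), still 0/0.
Apply L'Hôpital: lim (25*e^(5*y - 10) - 25)/(6*y - 12), still 0/0.
After 3 applications of L'Hôpital's rule the quotient is (125*e^(5*y - 10))/(6); substituting y = 2 gives 125/6.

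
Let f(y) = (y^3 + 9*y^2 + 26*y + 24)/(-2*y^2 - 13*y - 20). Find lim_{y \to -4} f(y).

Since y = -4 makes numerator and denominator zero, (y + 4) divides both.
Cancelling it gives (y^2 + 5*y + 6)/(-2*y - 5); now plug in y = -4 to get 2/3.

2/3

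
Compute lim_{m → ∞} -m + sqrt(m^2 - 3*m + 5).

An ∞ − ∞ form. Rationalising with the conjugate, the difference becomes (-3m + 5) / (√(m^2 - 3*m + 5) + m).
For large m the denominator behaves like 2·m, so the quotient tends to -3/2 = -3/2.

-3/2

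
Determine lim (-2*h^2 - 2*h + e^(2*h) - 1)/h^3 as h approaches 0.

Direct substitution gives 0/0.
Apply L'Hôpital: lim (-4*h + 2*e^(2*h) - 2)/(3*h^2), still 0/0.
Apply L'Hôpital: lim (4*e^(2*h) - 4)/(6*h), still 0/0.
After 3 applications of L'Hôpital's rule the quotient is (8*e^(2*h))/(6); substituting h = 0 gives 4/3.

4/3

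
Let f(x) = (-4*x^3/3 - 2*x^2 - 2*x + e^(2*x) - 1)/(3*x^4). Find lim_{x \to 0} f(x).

Direct substitution gives 0/0.
Apply L'Hôpital: lim (-4*x^2 - 4*x + 2*e^(2*x) - 2)/(12*x^3), still 0/0.
Apply L'Hôpital: lim (-8*x + 4*e^(2*x) - 4)/(36*x^2), still 0/0.
Apply L'Hôpital: lim (8*e^(2*x) - 8)/(72*x), still 0/0.
After 4 applications of L'Hôpital's rule the quotient is (16*e^(2*x))/(72); substituting x = 0 gives 2/9.

2/9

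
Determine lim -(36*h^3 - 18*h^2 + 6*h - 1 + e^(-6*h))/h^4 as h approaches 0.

-54

Direct substitution gives 0/0.
Apply L'Hôpital: lim (108*h^2 - 36*h + 6 - 6*e^(-6*h))/(-4*h^3), still 0/0.
Apply L'Hôpital: lim (216*h - 36 + 36*e^(-6*h))/(-12*h^2), still 0/0.
Apply L'Hôpital: lim (216 - 216*e^(-6*h))/(-24*h), still 0/0.
After 4 applications of L'Hôpital's rule the quotient is (1296*e^(-6*h))/(-24); substituting h = 0 gives -54.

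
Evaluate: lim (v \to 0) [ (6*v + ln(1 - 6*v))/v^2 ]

Direct substitution gives 0/0.
Apply L'Hôpital: lim (6 - 6/(1 - 6*v))/(2*v), still 0/0.
After 2 applications of L'Hôpital's rule the quotient is (-36/(1 - 6*v)^2)/(2); substituting v = 0 gives -18.

-18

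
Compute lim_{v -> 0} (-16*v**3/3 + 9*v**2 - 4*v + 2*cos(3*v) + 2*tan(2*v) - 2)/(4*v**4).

27/16

Substitution gives 0/0 (the numerator vanishes to order 4).
Expand each term to order v^4: the coefficient of v^4 in 2·tan(2v) is 0 and in 2·cos(3v) is 27/4.
Lower-order terms cancel with the polynomial part, so the numerator is (27/4)·v^4 + o(v^4), and the limit is (27/4)/(4) = 27/16.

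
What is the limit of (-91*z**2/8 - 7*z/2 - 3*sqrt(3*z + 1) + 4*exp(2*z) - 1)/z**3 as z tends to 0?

13/48

Substitution gives 0/0; apply L'Hôpital's rule 3 times.
After differentiating numerator and denominator 3 times the quotient is (32*e^(2*z) - 243/(8*(3*z + 1)^(5/2)))/(6); at z = 0 this is 13/48.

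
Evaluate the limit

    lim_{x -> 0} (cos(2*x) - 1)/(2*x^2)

Direct substitution gives 0/0.
Apply L'Hôpital: lim (-2*sin(2*x))/(4*x), still 0/0.
After 2 applications of L'Hôpital's rule the quotient is (-4*cos(2*x))/(4); substituting x = 0 gives -1.

-1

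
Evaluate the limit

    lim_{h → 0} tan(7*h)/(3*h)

7/3

Substitution gives 0/0.
Since tan(u)/u → 1 as u → 0, tan(7h)/(7h) → 1 and the limit is 7/3.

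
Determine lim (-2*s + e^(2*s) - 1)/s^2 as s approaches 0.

Direct substitution gives 0/0.
Apply L'Hôpital: lim (2*e^(2*s) - 2)/(2*s), still 0/0.
After 2 applications of L'Hôpital's rule the quotient is (4*e^(2*s))/(2); substituting s = 0 gives 2.

2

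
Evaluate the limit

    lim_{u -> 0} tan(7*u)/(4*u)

7/4

Substitution gives 0/0.
Since tan(θ)/θ → 1 as θ → 0, tan(7u)/(7u) → 1 and the limit is 7/4.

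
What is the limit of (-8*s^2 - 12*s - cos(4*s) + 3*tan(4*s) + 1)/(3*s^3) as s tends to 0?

Substitution gives 0/0 (the numerator vanishes to order 3).
Expand each term to order s^3: the coefficient of s^3 in 3·tan(4s) is 64 and in −cos(4s) is 0.
Lower-order terms cancel with the polynomial part, so the numerator is (64)·s^3 + o(s^3), and the limit is (64)/(3) = 64/3.

64/3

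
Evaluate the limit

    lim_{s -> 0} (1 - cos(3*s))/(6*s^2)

3/4

Substitution gives 0/0.
Use (1 − cos u)/u² → 1/2 with u = 3s: the limit is 3²/(2·6) = 3/4.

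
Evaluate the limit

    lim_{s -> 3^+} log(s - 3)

-∞

As s → 3⁺, s - 3 → 0⁺ and ln(s - 3) → −∞.
Multiplying by 1 gives -∞.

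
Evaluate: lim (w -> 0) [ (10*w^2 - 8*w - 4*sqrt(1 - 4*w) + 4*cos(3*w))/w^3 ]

Substitution gives 0/0; apply L'Hôpital's rule 3 times.
After differentiating numerator and denominator 3 times the quotient is (108*sin(3*w) + 96/(1 - 4*w)^(5/2))/(6); at w = 0 this is 16.

16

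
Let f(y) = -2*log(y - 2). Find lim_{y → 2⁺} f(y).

∞

As y → 2⁺, y - 2 → 0⁺ and ln(y - 2) → −∞.
Multiplying by -2 gives ∞.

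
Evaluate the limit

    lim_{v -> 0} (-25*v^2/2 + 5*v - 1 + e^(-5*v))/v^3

Direct substitution gives 0/0.
Apply L'Hôpital: lim (-25*v + 5 - 5*e^(-5*v))/(3*v^2), still 0/0.
Apply L'Hôpital: lim (-25 + 25*e^(-5*v))/(6*v), still 0/0.
After 3 applications of L'Hôpital's rule the quotient is (-125*e^(-5*v))/(6); substituting v = 0 gives -125/6.

-125/6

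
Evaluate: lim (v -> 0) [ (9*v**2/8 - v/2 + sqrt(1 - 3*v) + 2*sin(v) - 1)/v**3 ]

Substitution gives 0/0; apply L'Hôpital's rule 3 times.
After differentiating numerator and denominator 3 times the quotient is (-2*cos(v) - 81/(8*(1 - 3*v)^(5/2)))/(6); at v = 0 this is -97/48.

-97/48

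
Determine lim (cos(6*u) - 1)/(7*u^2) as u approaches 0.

-18/7

Direct substitution gives 0/0.
Apply L'Hôpital: lim (-6*sin(6*u))/(14*u), still 0/0.
After 2 applications of L'Hôpital's rule the quotient is (-36*cos(6*u))/(14); substituting u = 0 gives -18/7.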